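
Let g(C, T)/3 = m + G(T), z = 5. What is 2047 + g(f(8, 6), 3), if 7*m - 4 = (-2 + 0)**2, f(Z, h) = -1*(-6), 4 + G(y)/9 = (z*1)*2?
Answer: 15487/7 ≈ 2212.4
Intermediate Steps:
G(y) = 54 (G(y) = -36 + 9*((5*1)*2) = -36 + 9*(5*2) = -36 + 9*10 = -36 + 90 = 54)
f(Z, h) = 6
m = 8/7 (m = 4/7 + (-2 + 0)**2/7 = 4/7 + (1/7)*(-2)**2 = 4/7 + (1/7)*4 = 4/7 + 4/7 = 8/7 ≈ 1.1429)
g(C, T) = 1158/7 (g(C, T) = 3*(8/7 + 54) = 3*(386/7) = 1158/7)
2047 + g(f(8, 6), 3) = 2047 + 1158/7 = 15487/7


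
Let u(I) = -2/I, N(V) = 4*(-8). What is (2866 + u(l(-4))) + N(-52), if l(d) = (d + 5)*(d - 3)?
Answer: 19840/7 ≈ 2834.3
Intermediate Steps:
N(V) = -32
l(d) = (-3 + d)*(5 + d) (l(d) = (5 + d)*(-3 + d) = (-3 + d)*(5 + d))
(2866 + u(l(-4))) + N(-52) = (2866 - 2/(-15 + (-4)² + 2*(-4))) - 32 = (2866 - 2/(-15 + 16 - 8)) - 32 = (2866 - 2/(-7)) - 32 = (2866 - 2*(-⅐)) - 32 = (2866 + 2/7) - 32 = 20064/7 - 32 = 19840/7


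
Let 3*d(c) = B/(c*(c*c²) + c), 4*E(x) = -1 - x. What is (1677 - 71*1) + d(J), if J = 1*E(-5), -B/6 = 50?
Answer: 1556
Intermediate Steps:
E(x) = -¼ - x/4 (E(x) = (-1 - x)/4 = -¼ - x/4)
B = -300 (B = -6*50 = -300)
J = 1 (J = 1*(-¼ - ¼*(-5)) = 1*(-¼ + 5/4) = 1*1 = 1)
d(c) = -100/(c + c⁴) (d(c) = (-300/(c*(c*c²) + c))/3 = (-300/(c*c³ + c))/3 = (-300/(c⁴ + c))/3 = (-300/(c + c⁴))/3 = -100/(c + c⁴))
(1677 - 71*1) + d(J) = (1677 - 71*1) - 100/(1 + 1⁴) = (1677 - 71) - 100/(1 + 1) = 1606 - 100/2 = 1606 - 100*½ = 1606 - 50 = 1556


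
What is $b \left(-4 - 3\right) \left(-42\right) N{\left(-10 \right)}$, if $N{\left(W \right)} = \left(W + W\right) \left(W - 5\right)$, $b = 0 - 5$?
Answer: $-441000$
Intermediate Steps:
$b = -5$ ($b = 0 - 5 = -5$)
$N{\left(W \right)} = 2 W \left(-5 + W\right)$
$b \left(-4 - 3\right) \left(-42\right) N{\left(-10 \right)} = - 5 \left(-4 - 3\right) \left(-42\right) 2 \left(-10\right) \left(-5 - 10\right) = \left(-5\right) \left(-7\right) \left(-42\right) 2 \left(-10\right) \left(-15\right) = 35 \left(-42\right) 300 = \left(-1470\right) 300 = -441000$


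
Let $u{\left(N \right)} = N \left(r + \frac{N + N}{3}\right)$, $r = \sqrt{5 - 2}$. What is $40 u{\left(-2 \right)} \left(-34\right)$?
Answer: $- \frac{10880}{3} + 2720 \sqrt{3} \approx 1084.5$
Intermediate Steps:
$r = \sqrt{3} \approx 1.732$
$u{\left(N \right)} = N \left(\sqrt{3} + \frac{2 N}{3}\right)$ ($u{\left(N \right)} = N \left(\sqrt{3} + \frac{N + N}{3}\right) = N \left(\sqrt{3} + 2 N \frac{1}{3}\right) = N \left(\sqrt{3} + \frac{2 N}{3}\right)$)
$40 u{\left(-2 \right)} \left(-34\right) = 40 \cdot \frac{1}{3} \left(-2\right) \left(2 \left(-2\right) + 3 \sqrt{3}\right) \left(-34\right) = 40 \cdot \frac{1}{3} \left(-2\right) \left(-4 + 3 \sqrt{3}\right) \left(-34\right) = 40 \left(\frac{8}{3} - 2 \sqrt{3}\right) \left(-34\right) = \left(\frac{320}{3} - 80 \sqrt{3}\right) \left(-34\right) = - \frac{10880}{3} + 2720 \sqrt{3}$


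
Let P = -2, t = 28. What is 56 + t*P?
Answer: 0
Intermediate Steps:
56 + t*P = 56 + 28*(-2) = 56 - 56 = 0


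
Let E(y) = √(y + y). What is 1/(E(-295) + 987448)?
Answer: 493724/487526776647 - I*√590/975053553294 ≈ 1.0127e-6 - 2.4911e-11*I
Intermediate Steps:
E(y) = √2*√y (E(y) = √(2*y) = √2*√y)
1/(E(-295) + 987448) = 1/(√2*√(-295) + 987448) = 1/(√2*(I*√295) + 987448) = 1/(I*√590 + 987448) = 1/(987448 + I*√590)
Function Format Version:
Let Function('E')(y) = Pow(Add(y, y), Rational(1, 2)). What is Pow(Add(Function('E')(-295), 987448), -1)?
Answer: Add(Rational(493724, 487526776647), Mul(Rational(-1, 975053553294), I, Pow(590, Rational(1, 2)))) ≈ Add(1.0127e-6, Mul(-2.4911e-11, I))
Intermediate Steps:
Function('E')(y) = Mul(Pow(2, Rational(1, 2)), Pow(y, Rational(1, 2))) (Function('E')(y) = Pow(Mul(2, y), Rational(1, 2)) = Mul(Pow(2, Rational(1, 2)), Pow(y, Rational(1, 2))))
Pow(Add(Function('E')(-295), 987448), -1) = Pow(Add(Mul(Pow(2, Rational(1, 2)), Pow(-295, Rational(1, 2))), 987448), -1) = Pow(Add(Mul(Pow(2, Rational(1, 2)), Mul(I, Pow(295, Rational(1, 2)))), 987448), -1) = Pow(Add(Mul(I, Pow(590, Rational(1, 2))), 987448), -1) = Pow(Add(987448, Mul(I, Pow(590, Rational(1, 2)))), -1)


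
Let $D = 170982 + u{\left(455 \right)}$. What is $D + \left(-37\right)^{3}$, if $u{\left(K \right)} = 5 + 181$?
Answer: $120515$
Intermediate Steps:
$u{\left(K \right)} = 186$
$D = 171168$ ($D = 170982 + 186 = 171168$)
$D + \left(-37\right)^{3} = 171168 + \left(-37\right)^{3} = 171168 - 50653 = 120515$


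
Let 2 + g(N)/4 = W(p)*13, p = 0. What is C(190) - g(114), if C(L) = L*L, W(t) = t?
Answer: 36108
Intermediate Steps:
C(L) = L²
g(N) = -8 (g(N) = -8 + 4*(0*13) = -8 + 4*0 = -8 + 0 = -8)
C(190) - g(114) = 190² - 1*(-8) = 36100 + 8 = 36108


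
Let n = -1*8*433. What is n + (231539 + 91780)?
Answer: 319855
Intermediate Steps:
n = -3464 (n = -8*433 = -3464)
n + (231539 + 91780) = -3464 + (231539 + 91780) = -3464 + 323319 = 319855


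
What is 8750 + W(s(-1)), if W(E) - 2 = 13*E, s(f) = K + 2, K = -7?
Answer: 8687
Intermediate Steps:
s(f) = -5 (s(f) = -7 + 2 = -5)
W(E) = 2 + 13*E
8750 + W(s(-1)) = 8750 + (2 + 13*(-5)) = 8750 + (2 - 65) = 8750 - 63 = 8687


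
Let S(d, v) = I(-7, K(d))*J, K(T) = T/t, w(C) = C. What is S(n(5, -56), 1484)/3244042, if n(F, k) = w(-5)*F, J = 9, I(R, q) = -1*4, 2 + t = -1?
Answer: -18/1622021 ≈ -1.1097e-5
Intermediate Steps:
t = -3 (t = -2 - 1 = -3)
K(T) = -T/3 (K(T) = T/(-3) = T*(-1/3) = -T/3)
I(R, q) = -4
n(F, k) = -5*F
S(d, v) = -36 (S(d, v) = -4*9 = -36)
S(n(5, -56), 1484)/3244042 = -36/3244042 = -36*1/3244042 = -18/1622021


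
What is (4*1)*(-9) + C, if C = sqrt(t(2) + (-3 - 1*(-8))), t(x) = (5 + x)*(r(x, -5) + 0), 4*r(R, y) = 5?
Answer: -36 + sqrt(55)/2 ≈ -32.292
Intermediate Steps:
r(R, y) = 5/4 (r(R, y) = (1/4)*5 = 5/4)
t(x) = 25/4 + 5*x/4 (t(x) = (5 + x)*(5/4 + 0) = (5 + x)*(5/4) = 25/4 + 5*x/4)
C = sqrt(55)/2 (C = sqrt((25/4 + (5/4)*2) + (-3 - 1*(-8))) = sqrt((25/4 + 5/2) + (-3 + 8)) = sqrt(35/4 + 5) = sqrt(55/4) = sqrt(55)/2 ≈ 3.7081)
(4*1)*(-9) + C = (4*1)*(-9) + sqrt(55)/2 = 4*(-9) + sqrt(55)/2 = -36 + sqrt(55)/2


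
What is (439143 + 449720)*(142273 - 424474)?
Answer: -250838027463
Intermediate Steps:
(439143 + 449720)*(142273 - 424474) = 888863*(-282201) = -250838027463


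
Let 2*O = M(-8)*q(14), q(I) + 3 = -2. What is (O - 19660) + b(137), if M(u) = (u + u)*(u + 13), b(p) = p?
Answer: -19323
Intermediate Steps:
q(I) = -5 (q(I) = -3 - 2 = -5)
M(u) = 2*u*(13 + u) (M(u) = (2*u)*(13 + u) = 2*u*(13 + u))
O = 200 (O = ((2*(-8)*(13 - 8))*(-5))/2 = ((2*(-8)*5)*(-5))/2 = (-80*(-5))/2 = (½)*400 = 200)
(O - 19660) + b(137) = (200 - 19660) + 137 = -19460 + 137 = -19323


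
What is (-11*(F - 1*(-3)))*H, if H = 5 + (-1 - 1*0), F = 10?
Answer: -572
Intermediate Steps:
H = 4 (H = 5 + (-1 + 0) = 5 - 1 = 4)
(-11*(F - 1*(-3)))*H = -11*(10 - 1*(-3))*4 = -11*(10 + 3)*4 = -11*13*4 = -143*4 = -572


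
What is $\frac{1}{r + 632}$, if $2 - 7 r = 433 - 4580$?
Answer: $\frac{7}{8573} \approx 0.00081652$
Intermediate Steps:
$r = \frac{4149}{7}$ ($r = \frac{2}{7} - \frac{433 - 4580}{7} = \frac{2}{7} - - \frac{4147}{7} = \frac{2}{7} + \frac{4147}{7} = \frac{4149}{7} \approx 592.71$)
$\frac{1}{r + 632} = \frac{1}{\frac{4149}{7} + 632} = \frac{1}{\frac{8573}{7}} = \frac{7}{8573}$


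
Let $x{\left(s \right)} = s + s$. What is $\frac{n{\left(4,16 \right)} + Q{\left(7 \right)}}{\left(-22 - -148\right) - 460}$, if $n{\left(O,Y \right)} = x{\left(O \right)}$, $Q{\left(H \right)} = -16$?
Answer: $\frac{4}{167} \approx 0.023952$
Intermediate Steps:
$x{\left(s \right)} = 2 s$
$n{\left(O,Y \right)} = 2 O$
$\frac{n{\left(4,16 \right)} + Q{\left(7 \right)}}{\left(-22 - -148\right) - 460} = \frac{2 \cdot 4 - 16}{\left(-22 - -148\right) - 460} = \frac{8 - 16}{\left(-22 + 148\right) - 460} = - \frac{8}{126 - 460} = - \frac{8}{-334} = \left(-8\right) \left(- \frac{1}{334}\right) = \frac{4}{167}$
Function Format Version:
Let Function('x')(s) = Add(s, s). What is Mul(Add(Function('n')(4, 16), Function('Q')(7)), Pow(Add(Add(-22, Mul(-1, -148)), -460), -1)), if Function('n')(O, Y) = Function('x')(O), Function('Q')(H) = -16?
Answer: Rational(4, 167) ≈ 0.023952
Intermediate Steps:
Function('x')(s) = Mul(2, s)
Function('n')(O, Y) = Mul(2, O)
Mul(Add(Function('n')(4, 16), Function('Q')(7)), Pow(Add(Add(-22, Mul(-1, -148)), -460), -1)) = Mul(Add(Mul(2, 4), -16), Pow(Add(Add(-22, Mul(-1, -148)), -460), -1)) = Mul(Add(8, -16), Pow(Add(Add(-22, 148), -460), -1)) = Mul(-8, Pow(Add(126, -460), -1)) = Mul(-8, Pow(-334, -1)) = Mul(-8, Rational(-1, 334)) = Rational(4, 167)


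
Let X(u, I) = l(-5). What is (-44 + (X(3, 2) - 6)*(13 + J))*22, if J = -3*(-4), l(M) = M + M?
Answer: -9768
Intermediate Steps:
l(M) = 2*M
J = 12
X(u, I) = -10 (X(u, I) = 2*(-5) = -10)
(-44 + (X(3, 2) - 6)*(13 + J))*22 = (-44 + (-10 - 6)*(13 + 12))*22 = (-44 - 16*25)*22 = (-44 - 400)*22 = -444*22 = -9768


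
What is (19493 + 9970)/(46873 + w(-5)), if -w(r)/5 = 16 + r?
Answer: 9821/15606 ≈ 0.62931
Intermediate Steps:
w(r) = -80 - 5*r (w(r) = -5*(16 + r) = -80 - 5*r)
(19493 + 9970)/(46873 + w(-5)) = (19493 + 9970)/(46873 + (-80 - 5*(-5))) = 29463/(46873 + (-80 + 25)) = 29463/(46873 - 55) = 29463/46818 = 29463*(1/46818) = 9821/15606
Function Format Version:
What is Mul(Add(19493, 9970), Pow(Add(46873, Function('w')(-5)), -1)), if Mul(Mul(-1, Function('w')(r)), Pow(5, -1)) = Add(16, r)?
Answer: Rational(9821, 15606) ≈ 0.62931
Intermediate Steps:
Function('w')(r) = Add(-80, Mul(-5, r)) (Function('w')(r) = Mul(-5, Add(16, r)) = Add(-80, Mul(-5, r)))
Mul(Add(19493, 9970), Pow(Add(46873, Function('w')(-5)), -1)) = Mul(Add(19493, 9970), Pow(Add(46873, Add(-80, Mul(-5, -5))), -1)) = Mul(29463, Pow(Add(46873, Add(-80, 25)), -1)) = Mul(29463, Pow(Add(46873, -55), -1)) = Mul(29463, Pow(46818, -1)) = Mul(29463, Rational(1, 46818)) = Rational(9821, 15606)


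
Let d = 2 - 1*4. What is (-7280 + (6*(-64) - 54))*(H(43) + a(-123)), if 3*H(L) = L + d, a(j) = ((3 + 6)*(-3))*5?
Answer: 2809352/3 ≈ 9.3645e+5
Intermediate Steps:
a(j) = -135 (a(j) = (9*(-3))*5 = -27*5 = -135)
d = -2 (d = 2 - 4 = -2)
H(L) = -⅔ + L/3 (H(L) = (L - 2)/3 = (-2 + L)/3 = -⅔ + L/3)
(-7280 + (6*(-64) - 54))*(H(43) + a(-123)) = (-7280 + (6*(-64) - 54))*((-⅔ + (⅓)*43) - 135) = (-7280 + (-384 - 54))*((-⅔ + 43/3) - 135) = (-7280 - 438)*(41/3 - 135) = -7718*(-364/3) = 2809352/3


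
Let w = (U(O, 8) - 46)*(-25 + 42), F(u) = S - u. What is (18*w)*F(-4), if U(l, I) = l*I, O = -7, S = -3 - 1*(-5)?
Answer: -187272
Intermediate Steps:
S = 2 (S = -3 + 5 = 2)
F(u) = 2 - u
U(l, I) = I*l
w = -1734 (w = (8*(-7) - 46)*(-25 + 42) = (-56 - 46)*17 = -102*17 = -1734)
(18*w)*F(-4) = (18*(-1734))*(2 - 1*(-4)) = -31212*(2 + 4) = -31212*6 = -187272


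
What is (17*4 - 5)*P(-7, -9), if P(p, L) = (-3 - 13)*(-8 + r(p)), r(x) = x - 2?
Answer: 17136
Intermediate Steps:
r(x) = -2 + x
P(p, L) = 160 - 16*p (P(p, L) = (-3 - 13)*(-8 + (-2 + p)) = -16*(-10 + p) = 160 - 16*p)
(17*4 - 5)*P(-7, -9) = (17*4 - 5)*(160 - 16*(-7)) = (68 - 5)*(160 + 112) = 63*272 = 17136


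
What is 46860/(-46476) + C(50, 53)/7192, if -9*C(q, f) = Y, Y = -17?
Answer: -84232333/83563848 ≈ -1.0080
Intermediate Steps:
C(q, f) = 17/9 (C(q, f) = -⅑*(-17) = 17/9)
46860/(-46476) + C(50, 53)/7192 = 46860/(-46476) + (17/9)/7192 = 46860*(-1/46476) + (17/9)*(1/7192) = -3905/3873 + 17/64728 = -84232333/83563848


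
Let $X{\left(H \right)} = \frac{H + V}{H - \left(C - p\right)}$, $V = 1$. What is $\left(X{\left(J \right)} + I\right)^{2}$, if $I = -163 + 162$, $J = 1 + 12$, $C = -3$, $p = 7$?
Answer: $\frac{81}{529} \approx 0.15312$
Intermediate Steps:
$J = 13$
$X{\left(H \right)} = \frac{1 + H}{10 + H}$ ($X{\left(H \right)} = \frac{H + 1}{H + \left(7 - -3\right)} = \frac{1 + H}{H + \left(7 + 3\right)} = \frac{1 + H}{H + 10} = \frac{1 + H}{10 + H}$)
$I = -1$
$\left(X{\left(J \right)} + I\right)^{2} = \left(\frac{1 + 13}{10 + 13} - 1\right)^{2} = \left(\frac{1}{23} \cdot 14 - 1\right)^{2} = \left(\frac{14}{23} - 1\right)^{2} = \left(- \frac{9}{23}\right)^{2} = \frac{81}{529}$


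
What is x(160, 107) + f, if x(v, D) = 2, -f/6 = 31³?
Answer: -178744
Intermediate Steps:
f = -178746 (f = -6*31³ = -6*29791 = -178746)
x(160, 107) + f = 2 - 178746 = -178744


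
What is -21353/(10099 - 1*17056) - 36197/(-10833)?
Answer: 161046526/25121727 ≈ 6.4106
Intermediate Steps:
-21353/(10099 - 1*17056) - 36197/(-10833) = -21353/(10099 - 17056) - 36197*(-1/10833) = -21353/(-6957) + 36197/10833 = -21353*(-1/6957) + 36197/10833 = 21353/6957 + 36197/10833 = 161046526/25121727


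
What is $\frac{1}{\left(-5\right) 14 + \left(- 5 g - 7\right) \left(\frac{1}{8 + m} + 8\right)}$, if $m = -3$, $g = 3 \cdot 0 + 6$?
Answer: $- \frac{5}{1867} \approx -0.0026781$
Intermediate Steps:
$g = 6$ ($g = 0 + 6 = 6$)
$\frac{1}{\left(-5\right) 14 + \left(- 5 g - 7\right) \left(\frac{1}{8 + m} + 8\right)} = \frac{1}{\left(-5\right) 14 + \left(\left(-5\right) 6 - 7\right) \left(\frac{1}{8 - 3} + 8\right)} = \frac{1}{-70 + \left(-30 - 7\right) \left(\frac{1}{5} + 8\right)} = \frac{1}{-70 - 37 \left(\frac{1}{5} + 8\right)} = \frac{1}{-70 - \frac{1517}{5}} = \frac{1}{- \frac{1867}{5}} = - \frac{5}{1867}$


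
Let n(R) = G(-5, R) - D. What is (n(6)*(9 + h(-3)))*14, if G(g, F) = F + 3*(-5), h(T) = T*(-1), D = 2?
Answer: -1848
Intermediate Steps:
h(T) = -T
G(g, F) = -15 + F (G(g, F) = F - 15 = -15 + F)
n(R) = -17 + R (n(R) = (-15 + R) - 1*2 = (-15 + R) - 2 = -17 + R)
(n(6)*(9 + h(-3)))*14 = ((-17 + 6)*(9 - 1*(-3)))*14 = -11*(9 + 3)*14 = -11*12*14 = -132*14 = -1848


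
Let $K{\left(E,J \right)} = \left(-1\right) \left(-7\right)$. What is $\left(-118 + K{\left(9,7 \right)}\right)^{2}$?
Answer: $12321$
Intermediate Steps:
$K{\left(E,J \right)} = 7$
$\left(-118 + K{\left(9,7 \right)}\right)^{2} = \left(-118 + 7\right)^{2} = \left(-111\right)^{2} = 12321$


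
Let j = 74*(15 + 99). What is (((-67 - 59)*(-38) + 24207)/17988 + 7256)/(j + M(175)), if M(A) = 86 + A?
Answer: 14505547/17382404 ≈ 0.83450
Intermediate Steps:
j = 8436 (j = 74*114 = 8436)
(((-67 - 59)*(-38) + 24207)/17988 + 7256)/(j + M(175)) = (((-67 - 59)*(-38) + 24207)/17988 + 7256)/(8436 + (86 + 175)) = ((-126*(-38) + 24207)*(1/17988) + 7256)/(8436 + 261) = ((4788 + 24207)*(1/17988) + 7256)/8697 = (28995*(1/17988) + 7256)*(1/8697) = (9665/5996 + 7256)*(1/8697) = (43516641/5996)*(1/8697) = 14505547/17382404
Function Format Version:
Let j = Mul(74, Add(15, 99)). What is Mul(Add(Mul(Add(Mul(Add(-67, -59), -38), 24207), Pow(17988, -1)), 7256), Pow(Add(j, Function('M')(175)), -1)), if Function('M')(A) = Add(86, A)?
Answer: Rational(14505547, 17382404) ≈ 0.83450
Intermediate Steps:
j = 8436 (j = Mul(74, 114) = 8436)
Mul(Add(Mul(Add(Mul(Add(-67, -59), -38), 24207), Pow(17988, -1)), 7256), Pow(Add(j, Function('M')(175)), -1)) = Mul(Add(Mul(Add(Mul(Add(-67, -59), -38), 24207), Pow(17988, -1)), 7256), Pow(Add(8436, Add(86, 175)), -1)) = Mul(Add(Mul(Add(Mul(-126, -38), 24207), Rational(1, 17988)), 7256), Pow(Add(8436, 261), -1)) = Mul(Add(Mul(Add(4788, 24207), Rational(1, 17988)), 7256), Pow(8697, -1)) = Mul(Add(Mul(28995, Rational(1, 17988)), 7256), Rational(1, 8697)) = Mul(Add(Rational(9665, 5996), 7256), Rational(1, 8697)) = Mul(Rational(43516641, 5996), Rational(1, 8697)) = Rational(14505547, 17382404)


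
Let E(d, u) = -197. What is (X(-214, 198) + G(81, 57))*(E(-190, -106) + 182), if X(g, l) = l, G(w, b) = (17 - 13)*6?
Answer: -3330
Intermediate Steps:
G(w, b) = 24 (G(w, b) = 4*6 = 24)
(X(-214, 198) + G(81, 57))*(E(-190, -106) + 182) = (198 + 24)*(-197 + 182) = 222*(-15) = -3330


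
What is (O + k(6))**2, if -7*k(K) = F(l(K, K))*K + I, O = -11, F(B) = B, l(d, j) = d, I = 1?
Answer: 12996/49 ≈ 265.22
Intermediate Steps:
k(K) = -1/7 - K**2/7 (k(K) = -(K*K + 1)/7 = -(K**2 + 1)/7 = -(1 + K**2)/7 = -1/7 - K**2/7)
(O + k(6))**2 = (-11 + (-1/7 - 1/7*6**2))**2 = (-11 + (-1/7 - 1/7*36))**2 = (-11 + (-1/7 - 36/7))**2 = (-11 - 37/7)**2 = (-114/7)**2 = 12996/49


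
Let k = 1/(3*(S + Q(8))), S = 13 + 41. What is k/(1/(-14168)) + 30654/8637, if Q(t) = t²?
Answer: -18586250/509583 ≈ -36.473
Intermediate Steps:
S = 54
k = 1/354 (k = 1/(3*(54 + 8²)) = 1/(3*(54 + 64)) = 1/(3*118) = 1/354 ≈ 0.0028249)
k/(1/(-14168)) + 30654/8637 = 1/(354*(1/(-14168))) + 30654/8637 = 1/(354*(-1/14168)) + 30654*(1/8637) = (1/354)*(-14168) + 10218/2879 = -7084/177 + 10218/2879 = -18586250/509583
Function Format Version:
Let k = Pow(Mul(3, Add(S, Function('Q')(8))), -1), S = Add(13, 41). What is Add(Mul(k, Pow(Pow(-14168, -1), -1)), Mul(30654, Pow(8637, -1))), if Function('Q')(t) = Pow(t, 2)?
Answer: Rational(-18586250, 509583) ≈ -36.473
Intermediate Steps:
S = 54
k = Rational(1, 354) (k = Pow(Mul(3, Add(54, Pow(8, 2))), -1) = Pow(Mul(3, Add(54, 64)), -1) = Pow(Mul(3, 118), -1) = Pow(354, -1) = Rational(1, 354) ≈ 0.0028249)
Add(Mul(k, Pow(Pow(-14168, -1), -1)), Mul(30654, Pow(8637, -1))) = Add(Mul(Rational(1, 354), Pow(Pow(-14168, -1), -1)), Mul(30654, Pow(8637, -1))) = Add(Mul(Rational(1, 354), Pow(Rational(-1, 14168), -1)), Mul(30654, Rational(1, 8637))) = Add(Mul(Rational(1, 354), -14168), Rational(10218, 2879)) = Add(Rational(-7084, 177), Rational(10218, 2879)) = Rational(-18586250, 509583)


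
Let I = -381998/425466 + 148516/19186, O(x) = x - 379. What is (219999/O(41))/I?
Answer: -34535572802487/363086716382 ≈ -95.117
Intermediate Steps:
O(x) = -379 + x
I = 13964873707/2040747669 (I = -381998*1/425466 + 148516*(1/19186) = -190999/212733 + 74258/9593 = 13964873707/2040747669 ≈ 6.8430)
(219999/O(41))/I = (219999/(-379 + 41))/(13964873707/2040747669) = (219999/(-338))*(2040747669/13964873707) = (219999*(-1/338))*(2040747669/13964873707) = -16923/26*2040747669/13964873707 = -34535572802487/363086716382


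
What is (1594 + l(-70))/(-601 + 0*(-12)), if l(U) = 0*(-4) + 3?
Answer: -1597/601 ≈ -2.6572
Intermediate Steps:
l(U) = 3 (l(U) = 0 + 3 = 3)
(1594 + l(-70))/(-601 + 0*(-12)) = (1594 + 3)/(-601 + 0*(-12)) = 1597/(-601 + 0) = 1597/(-601) = 1597*(-1/601) = -1597/601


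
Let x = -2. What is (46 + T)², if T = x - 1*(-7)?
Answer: 2601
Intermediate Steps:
T = 5 (T = -2 - 1*(-7) = -2 + 7 = 5)
(46 + T)² = (46 + 5)² = 51² = 2601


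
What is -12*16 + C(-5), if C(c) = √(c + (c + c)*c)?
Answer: -192 + 3*√5 ≈ -185.29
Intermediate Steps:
C(c) = √(c + 2*c²) (C(c) = √(c + (2*c)*c) = √(c + 2*c²))
-12*16 + C(-5) = -12*16 + √(-5*(1 + 2*(-5))) = -192 + √(-5*(1 - 10)) = -192 + √(-5*(-9)) = -192 + √45 = -192 + 3*√5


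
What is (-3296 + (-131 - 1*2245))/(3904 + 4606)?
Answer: -2836/4255 ≈ -0.66651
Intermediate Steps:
(-3296 + (-131 - 1*2245))/(3904 + 4606) = (-3296 + (-131 - 2245))/8510 = (-3296 - 2376)*(1/8510) = -5672*1/8510 = -2836/4255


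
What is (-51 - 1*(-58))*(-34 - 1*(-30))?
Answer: -28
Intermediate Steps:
(-51 - 1*(-58))*(-34 - 1*(-30)) = (-51 + 58)*(-34 + 30) = 7*(-4) = -28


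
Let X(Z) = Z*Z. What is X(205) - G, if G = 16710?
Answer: 25315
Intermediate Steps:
X(Z) = Z**2
X(205) - G = 205**2 - 1*16710 = 42025 - 16710 = 25315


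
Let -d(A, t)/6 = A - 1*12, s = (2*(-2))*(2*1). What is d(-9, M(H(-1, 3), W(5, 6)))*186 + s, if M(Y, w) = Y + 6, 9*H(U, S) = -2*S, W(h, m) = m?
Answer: 23428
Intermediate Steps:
H(U, S) = -2*S/9 (H(U, S) = (-2*S)/9 = -2*S/9)
M(Y, w) = 6 + Y
s = -8 (s = -4*2 = -8)
d(A, t) = 72 - 6*A (d(A, t) = -6*(A - 1*12) = -6*(A - 12) = -6*(-12 + A) = 72 - 6*A)
d(-9, M(H(-1, 3), W(5, 6)))*186 + s = (72 - 6*(-9))*186 - 8 = (72 + 54)*186 - 8 = 126*186 - 8 = 23436 - 8 = 23428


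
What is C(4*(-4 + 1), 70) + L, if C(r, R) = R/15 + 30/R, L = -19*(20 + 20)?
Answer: -15853/21 ≈ -754.90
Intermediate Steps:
L = -760 (L = -19*40 = -760)
C(r, R) = 30/R + R/15 (C(r, R) = R*(1/15) + 30/R = R/15 + 30/R = 30/R + R/15)
C(4*(-4 + 1), 70) + L = (30/70 + (1/15)*70) - 760 = (30*(1/70) + 14/3) - 760 = (3/7 + 14/3) - 760 = 107/21 - 760 = -15853/21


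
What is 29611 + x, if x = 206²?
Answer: 72047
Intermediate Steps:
x = 42436
29611 + x = 29611 + 42436 = 72047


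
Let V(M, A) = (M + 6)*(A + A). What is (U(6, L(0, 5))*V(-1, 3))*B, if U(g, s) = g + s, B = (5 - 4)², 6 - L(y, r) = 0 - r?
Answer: 510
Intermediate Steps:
L(y, r) = 6 + r (L(y, r) = 6 - (0 - r) = 6 - (-1)*r = 6 + r)
V(M, A) = 2*A*(6 + M) (V(M, A) = (6 + M)*(2*A) = 2*A*(6 + M))
B = 1 (B = 1² = 1)
(U(6, L(0, 5))*V(-1, 3))*B = ((6 + (6 + 5))*(2*3*(6 - 1)))*1 = ((6 + 11)*(2*3*5))*1 = (17*30)*1 = 510*1 = 510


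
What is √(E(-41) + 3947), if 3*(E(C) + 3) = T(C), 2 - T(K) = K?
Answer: 25*√57/3 ≈ 62.915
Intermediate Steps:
T(K) = 2 - K
E(C) = -7/3 - C/3 (E(C) = -3 + (2 - C)/3 = -3 + (⅔ - C/3) = -7/3 - C/3)
√(E(-41) + 3947) = √((-7/3 - ⅓*(-41)) + 3947) = √((-7/3 + 41/3) + 3947) = √(34/3 + 3947) = √(11875/3) = 25*√57/3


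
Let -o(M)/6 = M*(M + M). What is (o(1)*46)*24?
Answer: -13248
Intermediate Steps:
o(M) = -12*M² (o(M) = -6*M*(M + M) = -6*M*2*M = -12*M²)
(o(1)*46)*24 = (-12*1²*46)*24 = (-12*1*46)*24 = -12*46*24 = -552*24 = -13248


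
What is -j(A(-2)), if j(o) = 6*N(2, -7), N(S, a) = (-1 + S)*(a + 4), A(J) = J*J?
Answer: 18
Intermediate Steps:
A(J) = J²
N(S, a) = (-1 + S)*(4 + a)
j(o) = -18 (j(o) = 6*(-4 - 1*(-7) + 4*2 + 2*(-7)) = 6*(-4 + 7 + 8 - 14) = 6*(-3) = -18)
-j(A(-2)) = -1*(-18) = 18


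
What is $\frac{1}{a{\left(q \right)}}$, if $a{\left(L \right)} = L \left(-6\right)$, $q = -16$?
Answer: $\frac{1}{96} \approx 0.010417$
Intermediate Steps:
$a{\left(L \right)} = - 6 L$
$\frac{1}{a{\left(q \right)}} = \frac{1}{\left(-6\right) \left(-16\right)} = \frac{1}{96}$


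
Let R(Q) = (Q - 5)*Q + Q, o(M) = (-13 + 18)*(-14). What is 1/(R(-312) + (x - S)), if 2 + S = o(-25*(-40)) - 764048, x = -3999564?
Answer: -1/3136852 ≈ -3.1879e-7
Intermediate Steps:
o(M) = -70 (o(M) = 5*(-14) = -70)
S = -764120 (S = -2 + (-70 - 764048) = -2 - 764118 = -764120)
R(Q) = Q + Q*(-5 + Q) (R(Q) = (-5 + Q)*Q + Q = Q*(-5 + Q) + Q = Q + Q*(-5 + Q))
1/(R(-312) + (x - S)) = 1/(-312*(-4 - 312) + (-3999564 - 1*(-764120))) = 1/(-312*(-316) + (-3999564 + 764120)) = 1/(98592 - 3235444) = 1/(-3136852) = -1/3136852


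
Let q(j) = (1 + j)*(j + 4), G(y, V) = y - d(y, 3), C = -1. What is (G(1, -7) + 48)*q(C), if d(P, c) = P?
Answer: 0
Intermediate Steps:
G(y, V) = 0 (G(y, V) = y - y = 0)
q(j) = (1 + j)*(4 + j)
(G(1, -7) + 48)*q(C) = (0 + 48)*(4 + (-1)**2 + 5*(-1)) = 48*(4 + 1 - 5) = 48*0 = 0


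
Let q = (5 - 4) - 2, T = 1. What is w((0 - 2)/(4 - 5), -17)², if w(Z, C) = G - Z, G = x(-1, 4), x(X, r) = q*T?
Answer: 9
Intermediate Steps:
q = -1 (q = 1 - 2 = -1)
x(X, r) = -1 (x(X, r) = -1*1 = -1)
G = -1
w(Z, C) = -1 - Z
w((0 - 2)/(4 - 5), -17)² = (-1 - (0 - 2)/(4 - 5))² = (-1 - (-2)/(-1))² = (-1 - (-2)*(-1))² = (-1 - 1*2)² = (-1 - 2)² = (-3)² = 9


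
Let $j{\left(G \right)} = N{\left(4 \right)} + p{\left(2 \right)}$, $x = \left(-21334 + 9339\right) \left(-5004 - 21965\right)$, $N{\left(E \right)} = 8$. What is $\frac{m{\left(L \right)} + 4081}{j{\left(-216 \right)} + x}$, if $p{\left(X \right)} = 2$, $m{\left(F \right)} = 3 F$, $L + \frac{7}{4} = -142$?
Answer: $\frac{14599}{1293972660} \approx 1.1282 \cdot 10^{-5}$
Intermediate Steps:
$L = - \frac{575}{4}$ ($L = - \frac{7}{4} - 142 = - \frac{575}{4} \approx -143.75$)
$x = 323493155$ ($x = \left(-11995\right) \left(-26969\right) = 323493155$)
$j{\left(G \right)} = 10$ ($j{\left(G \right)} = 8 + 2 = 10$)
$\frac{m{\left(L \right)} + 4081}{j{\left(-216 \right)} + x} = \frac{3 \left(- \frac{575}{4}\right) + 4081}{10 + 323493155} = \frac{- \frac{1725}{4} + 4081}{323493165} = \frac{14599}{4} \cdot \frac{1}{323493165} = \frac{14599}{1293972660}$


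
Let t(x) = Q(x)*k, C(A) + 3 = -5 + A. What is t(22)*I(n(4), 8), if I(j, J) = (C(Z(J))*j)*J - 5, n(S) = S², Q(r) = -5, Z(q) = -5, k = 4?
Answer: 33380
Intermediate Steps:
C(A) = -8 + A (C(A) = -3 + (-5 + A) = -8 + A)
t(x) = -20 (t(x) = -5*4 = -20)
I(j, J) = -5 - 13*J*j (I(j, J) = ((-8 - 5)*j)*J - 5 = (-13*j)*J - 5 = -13*J*j - 5 = -5 - 13*J*j)
t(22)*I(n(4), 8) = -20*(-5 - 13*8*4²) = -20*(-5 - 13*8*16) = -20*(-5 - 1664) = -20*(-1669) = 33380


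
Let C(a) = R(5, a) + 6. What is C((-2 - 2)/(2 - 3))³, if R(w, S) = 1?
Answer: 343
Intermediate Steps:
C(a) = 7 (C(a) = 1 + 6 = 7)
C((-2 - 2)/(2 - 3))³ = 7³ = 343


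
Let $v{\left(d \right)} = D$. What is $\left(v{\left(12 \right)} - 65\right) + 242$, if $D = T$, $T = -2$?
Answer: $175$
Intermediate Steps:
$D = -2$
$v{\left(d \right)} = -2$
$\left(v{\left(12 \right)} - 65\right) + 242 = \left(-2 - 65\right) + 242 = -67 + 242 = 175$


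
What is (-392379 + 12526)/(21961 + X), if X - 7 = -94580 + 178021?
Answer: -379853/105409 ≈ -3.6036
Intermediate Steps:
X = 83448 (X = 7 + (-94580 + 178021) = 7 + 83441 = 83448)
(-392379 + 12526)/(21961 + X) = (-392379 + 12526)/(21961 + 83448) = -379853/105409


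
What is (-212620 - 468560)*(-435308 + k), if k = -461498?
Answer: 610886311080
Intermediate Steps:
(-212620 - 468560)*(-435308 + k) = (-212620 - 468560)*(-435308 - 461498) = -681180*(-896806) = 610886311080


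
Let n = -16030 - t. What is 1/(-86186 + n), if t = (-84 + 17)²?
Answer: -1/106705 ≈ -9.3716e-6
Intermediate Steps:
t = 4489 (t = (-67)² = 4489)
n = -20519 (n = -16030 - 1*4489 = -16030 - 4489 = -20519)
1/(-86186 + n) = 1/(-86186 - 20519) = 1/(-106705) = -1/106705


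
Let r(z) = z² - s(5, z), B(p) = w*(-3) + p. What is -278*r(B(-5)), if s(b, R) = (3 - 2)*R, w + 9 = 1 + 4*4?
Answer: -241860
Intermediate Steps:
w = 8 (w = -9 + (1 + 4*4) = -9 + (1 + 16) = -9 + 17 = 8)
B(p) = -24 + p (B(p) = 8*(-3) + p = -24 + p)
s(b, R) = R (s(b, R) = 1*R = R)
r(z) = z² - z
-278*r(B(-5)) = -278*(-24 - 5)*(-1 + (-24 - 5)) = -(-8062)*(-1 - 29) = -(-8062)*(-30) = -278*870 = -241860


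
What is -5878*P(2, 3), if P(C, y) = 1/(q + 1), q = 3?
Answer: -2939/2 ≈ -1469.5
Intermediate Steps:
P(C, y) = 1/4 (P(C, y) = 1/(3 + 1) = 1/4)
-5878*P(2, 3) = -5878*1/4 = -2939/2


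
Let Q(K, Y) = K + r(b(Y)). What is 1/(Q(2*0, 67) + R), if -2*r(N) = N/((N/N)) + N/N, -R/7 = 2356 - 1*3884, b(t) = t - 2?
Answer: 1/10663 ≈ 9.3782e-5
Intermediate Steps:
b(t) = -2 + t
R = 10696 (R = -7*(2356 - 1*3884) = -7*(2356 - 3884) = -7*(-1528) = 10696)
r(N) = -½ - N/2 (r(N) = -(N/((N/N)) + N/N)/2 = -(N/1 + 1)/2 = -(N*1 + 1)/2 = -(N + 1)/2 = -(1 + N)/2 = -½ - N/2)
Q(K, Y) = ½ + K - Y/2 (Q(K, Y) = K + (-½ - (-2 + Y)/2) = K + (-½ + (1 - Y/2)) = K + (½ - Y/2) = ½ + K - Y/2)
1/(Q(2*0, 67) + R) = 1/((½ + 2*0 - ½*67) + 10696) = 1/((½ + 0 - 67/2) + 10696) = 1/(-33 + 10696) = 1/10663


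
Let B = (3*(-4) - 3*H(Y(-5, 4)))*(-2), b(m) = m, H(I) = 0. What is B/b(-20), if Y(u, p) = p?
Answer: -6/5 ≈ -1.2000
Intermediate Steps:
B = 24 (B = (3*(-4) - 3*0)*(-2) = (-12 + 0)*(-2) = -12*(-2) = 24)
B/b(-20) = 24/(-20) = 24*(-1/20) = -6/5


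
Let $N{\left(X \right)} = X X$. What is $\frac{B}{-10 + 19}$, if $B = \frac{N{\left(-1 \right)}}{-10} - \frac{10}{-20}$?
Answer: $\frac{2}{45} \approx 0.044444$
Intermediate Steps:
$N{\left(X \right)} = X^{2}$
$B = \frac{2}{5}$ ($B = \frac{\left(-1\right)^{2}}{-10} - \frac{10}{-20} = 1 \left(- \frac{1}{10}\right) - - \frac{1}{2} = - \frac{1}{10} + \frac{1}{2} = \frac{2}{5} \approx 0.4$)
$\frac{B}{-10 + 19} = \frac{2}{5 \left(-10 + 19\right)} = \frac{2}{5 \cdot 9} = \frac{2}{5} \cdot \frac{1}{9} = \frac{2}{45}$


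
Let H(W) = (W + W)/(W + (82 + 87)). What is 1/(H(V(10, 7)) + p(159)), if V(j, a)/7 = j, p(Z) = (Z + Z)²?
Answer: 239/24168776 ≈ 9.8888e-6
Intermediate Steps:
p(Z) = 4*Z² (p(Z) = (2*Z)² = 4*Z²)
V(j, a) = 7*j
H(W) = 2*W/(169 + W) (H(W) = (2*W)/(W + 169) = (2*W)/(169 + W) = 2*W/(169 + W))
1/(H(V(10, 7)) + p(159)) = 1/(2*(7*10)/(169 + 7*10) + 4*159²) = 1/(2*70/(169 + 70) + 4*25281) = 1/(2*70/239 + 101124) = 1/(2*70*(1/239) + 101124) = 1/(140/239 + 101124) = 1/(24168776/239) = 239/24168776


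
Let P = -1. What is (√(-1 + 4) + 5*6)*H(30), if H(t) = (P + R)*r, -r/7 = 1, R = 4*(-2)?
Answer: 1890 + 63*√3 ≈ 1999.1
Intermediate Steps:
R = -8
r = -7 (r = -7*1 = -7)
H(t) = 63 (H(t) = (-1 - 8)*(-7) = -9*(-7) = 63)
(√(-1 + 4) + 5*6)*H(30) = (√(-1 + 4) + 5*6)*63 = (√3 + 30)*63 = (30 + √3)*63 = 1890 + 63*√3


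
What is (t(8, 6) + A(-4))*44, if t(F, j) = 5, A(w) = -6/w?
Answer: 286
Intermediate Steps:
(t(8, 6) + A(-4))*44 = (5 - 6/(-4))*44 = (5 - 6*(-¼))*44 = (5 + 3/2)*44 = (13/2)*44 = 286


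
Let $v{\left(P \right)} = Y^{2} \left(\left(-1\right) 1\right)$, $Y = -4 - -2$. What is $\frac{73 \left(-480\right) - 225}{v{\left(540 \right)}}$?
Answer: $\frac{35265}{4} \approx 8816.3$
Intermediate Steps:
$Y = -2$ ($Y = -4 + 2 = -2$)
$v{\left(P \right)} = -4$ ($v{\left(P \right)} = \left(-2\right)^{2} \left(\left(-1\right) 1\right) = 4 \left(-1\right) = -4$)
$\frac{73 \left(-480\right) - 225}{v{\left(540 \right)}} = \frac{73 \left(-480\right) - 225}{-4} = \left(-35040 - 225\right) \left(- \frac{1}{4}\right) = \left(-35265\right) \left(- \frac{1}{4}\right) = \frac{35265}{4}$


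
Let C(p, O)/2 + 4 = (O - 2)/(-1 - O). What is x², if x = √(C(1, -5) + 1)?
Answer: -21/2 ≈ -10.500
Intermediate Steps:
C(p, O) = -8 + 2*(-2 + O)/(-1 - O) (C(p, O) = -8 + 2*((O - 2)/(-1 - O)) = -8 + 2*((-2 + O)/(-1 - O)) = -8 + 2*(-2 + O)/(-1 - O))
x = I*√42/2 (x = √(2*(-2 - 5*(-5))/(1 - 5) + 1) = √(2*(-2 + 25)/(-4) + 1) = √(2*(-¼)*23 + 1) = √(-23/2 + 1) = √(-21/2) = I*√42/2 ≈ 3.2404*I)
x² = (I*√42/2)² = -21/2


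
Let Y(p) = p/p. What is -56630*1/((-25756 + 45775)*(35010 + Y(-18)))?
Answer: -56630/700885209 ≈ -8.0798e-5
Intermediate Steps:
Y(p) = 1
-56630*1/((-25756 + 45775)*(35010 + Y(-18))) = -56630*1/((-25756 + 45775)*(35010 + 1)) = -56630/(35011*20019) = -56630/700885209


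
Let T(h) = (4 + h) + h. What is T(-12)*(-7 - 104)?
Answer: 2220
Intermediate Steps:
T(h) = 4 + 2*h
T(-12)*(-7 - 104) = (4 + 2*(-12))*(-7 - 104) = (4 - 24)*(-111) = -20*(-111) = 2220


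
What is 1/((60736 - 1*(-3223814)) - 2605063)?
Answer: 1/679487 ≈ 1.4717e-6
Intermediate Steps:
1/((60736 - 1*(-3223814)) - 2605063) = 1/((60736 + 3223814) - 2605063) = 1/(3284550 - 2605063) = 1/679487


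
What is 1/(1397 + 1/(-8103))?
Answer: 8103/11319890 ≈ 0.00071582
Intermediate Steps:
1/(1397 + 1/(-8103)) = 1/(1397 - 1/8103) = 1/(11319890/8103) = 8103/11319890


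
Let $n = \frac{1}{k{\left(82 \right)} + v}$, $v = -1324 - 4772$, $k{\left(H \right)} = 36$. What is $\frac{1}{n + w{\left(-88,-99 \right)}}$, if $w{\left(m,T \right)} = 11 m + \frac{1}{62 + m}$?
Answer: $- \frac{78780}{76262083} \approx -0.001033$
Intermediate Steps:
$v = -6096$
$n = - \frac{1}{6060}$ ($n = \frac{1}{36 - 6096} = \frac{1}{-6060} = - \frac{1}{6060} \approx -0.00016502$)
$w{\left(m,T \right)} = \frac{1}{62 + m} + 11 m$
$\frac{1}{n + w{\left(-88,-99 \right)}} = \frac{1}{- \frac{1}{6060} + \frac{1 + 11 \left(-88\right)^{2} + 682 \left(-88\right)}{62 - 88}} = \frac{1}{- \frac{1}{6060} + \frac{1 + 11 \cdot 7744 - 60016}{-26}} = \frac{1}{- \frac{1}{6060} - \frac{1 + 85184 - 60016}{26}} = \frac{1}{- \frac{1}{6060} - \frac{25169}{26}} = \frac{1}{- \frac{76262083}{78780}} = - \frac{78780}{76262083}$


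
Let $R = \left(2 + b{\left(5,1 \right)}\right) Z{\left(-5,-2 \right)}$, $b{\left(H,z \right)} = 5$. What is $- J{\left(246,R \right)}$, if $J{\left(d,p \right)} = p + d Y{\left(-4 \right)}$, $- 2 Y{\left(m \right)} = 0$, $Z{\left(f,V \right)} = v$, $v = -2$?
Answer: $14$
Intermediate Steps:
$Z{\left(f,V \right)} = -2$
$Y{\left(m \right)} = 0$ ($Y{\left(m \right)} = \left(- \frac{1}{2}\right) 0 = 0$)
$R = -14$ ($R = \left(2 + 5\right) \left(-2\right) = 7 \left(-2\right) = -14$)
$J{\left(d,p \right)} = p$ ($J{\left(d,p \right)} = p + d 0 = p + 0 = p$)
$- J{\left(246,R \right)} = \left(-1\right) \left(-14\right) = 14$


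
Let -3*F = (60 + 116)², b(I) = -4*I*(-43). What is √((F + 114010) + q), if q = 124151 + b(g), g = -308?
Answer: √1573737/3 ≈ 418.16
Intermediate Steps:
b(I) = 172*I
F = -30976/3 (F = -(60 + 116)²/3 = -⅓*176² = -⅓*30976 = -30976/3 ≈ -10325.)
q = 71175 (q = 124151 + 172*(-308) = 124151 - 52976 = 71175)
√((F + 114010) + q) = √((-30976/3 + 114010) + 71175) = √(311054/3 + 71175) = √(524579/3) = √1573737/3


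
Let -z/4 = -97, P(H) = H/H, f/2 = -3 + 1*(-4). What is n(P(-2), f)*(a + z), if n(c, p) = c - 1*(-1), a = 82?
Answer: 940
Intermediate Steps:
f = -14 (f = 2*(-3 + 1*(-4)) = 2*(-3 - 4) = 2*(-7) = -14)
P(H) = 1
z = 388 (z = -4*(-97) = 388)
n(c, p) = 1 + c (n(c, p) = c + 1 = 1 + c)
n(P(-2), f)*(a + z) = (1 + 1)*(82 + 388) = 2*470 = 940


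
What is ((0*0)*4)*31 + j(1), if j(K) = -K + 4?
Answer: 3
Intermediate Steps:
j(K) = 4 - K
((0*0)*4)*31 + j(1) = ((0*0)*4)*31 + (4 - 1*1) = (0*4)*31 + (4 - 1) = 0*31 + 3 = 0 + 3 = 3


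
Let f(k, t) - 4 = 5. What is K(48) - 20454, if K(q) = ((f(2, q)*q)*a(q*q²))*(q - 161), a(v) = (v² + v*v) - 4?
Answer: -1194097008006438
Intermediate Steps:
f(k, t) = 9 (f(k, t) = 4 + 5 = 9)
a(v) = -4 + 2*v² (a(v) = (v² + v²) - 4 = 2*v² - 4 = -4 + 2*v²)
K(q) = 9*q*(-161 + q)*(-4 + 2*q⁶) (K(q) = ((9*q)*(-4 + 2*(q*q²)²))*(q - 161) = ((9*q)*(-4 + 2*(q³)²))*(-161 + q) = ((9*q)*(-4 + 2*q⁶))*(-161 + q) = (9*q*(-4 + 2*q⁶))*(-161 + q) = 9*q*(-161 + q)*(-4 + 2*q⁶))
K(48) - 20454 = 18*48*(-161 + 48)*(-2 + 48⁶) - 20454 = 18*48*(-113)*(-2 + 12230590464) - 20454 = 18*48*(-113)*12230590462 - 20454 = -1194097007985984 - 20454 = -1194097008006438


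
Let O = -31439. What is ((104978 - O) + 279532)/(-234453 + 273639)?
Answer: 415949/39186 ≈ 10.615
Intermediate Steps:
((104978 - O) + 279532)/(-234453 + 273639) = ((104978 - 1*(-31439)) + 279532)/(-234453 + 273639) = ((104978 + 31439) + 279532)/39186 = (136417 + 279532)*(1/39186) = 415949*(1/39186) = 415949/39186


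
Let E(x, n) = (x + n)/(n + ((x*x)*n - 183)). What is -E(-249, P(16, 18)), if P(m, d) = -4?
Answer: -253/248191 ≈ -0.0010194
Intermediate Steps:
E(x, n) = (n + x)/(-183 + n + n*x²) (E(x, n) = (n + x)/(n + (x²*n - 183)) = (n + x)/(n + (n*x² - 183)) = (n + x)/(n + (-183 + n*x²)) = (n + x)/(-183 + n + n*x²))
-E(-249, P(16, 18)) = -(-4 - 249)/(-183 - 4 - 4*(-249)²) = -(-253)/(-183 - 4 - 4*62001) = -(-253)/(-183 - 4 - 248004) = -(-253)/(-248191) = -(-1)*(-253)/248191 = -1*253/248191 = -253/248191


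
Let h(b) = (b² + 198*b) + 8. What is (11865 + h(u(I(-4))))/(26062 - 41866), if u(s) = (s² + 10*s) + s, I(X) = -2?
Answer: -8633/15804 ≈ -0.54625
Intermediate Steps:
u(s) = s² + 11*s
h(b) = 8 + b² + 198*b
(11865 + h(u(I(-4))))/(26062 - 41866) = (11865 + (8 + (-2*(11 - 2))² + 198*(-2*(11 - 2))))/(26062 - 41866) = (11865 + (8 + (-2*9)² + 198*(-2*9)))/(-15804) = (11865 + (8 + (-18)² + 198*(-18)))*(-1/15804) = (11865 + (8 + 324 - 3564))*(-1/15804) = (11865 - 3232)*(-1/15804) = 8633*(-1/15804) = -8633/15804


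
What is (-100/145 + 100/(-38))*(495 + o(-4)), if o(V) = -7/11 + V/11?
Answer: -47580/29 ≈ -1640.7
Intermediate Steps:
o(V) = -7/11 + V/11 (o(V) = -7*1/11 + V*(1/11) = -7/11 + V/11)
(-100/145 + 100/(-38))*(495 + o(-4)) = (-100/145 + 100/(-38))*(495 + (-7/11 + (1/11)*(-4))) = (-100*1/145 + 100*(-1/38))*(495 + (-7/11 - 4/11)) = (-20/29 - 50/19)*(495 - 1) = -1830/551*494 = -47580/29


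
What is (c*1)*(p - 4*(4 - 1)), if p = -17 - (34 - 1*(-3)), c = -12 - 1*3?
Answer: 990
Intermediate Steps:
c = -15 (c = -12 - 3 = -15)
p = -54 (p = -17 - (34 + 3) = -17 - 1*37 = -17 - 37 = -54)
(c*1)*(p - 4*(4 - 1)) = (-15*1)*(-54 - 4*(4 - 1)) = -15*(-54 - 4*3) = -15*(-54 - 12) = -15*(-66) = 990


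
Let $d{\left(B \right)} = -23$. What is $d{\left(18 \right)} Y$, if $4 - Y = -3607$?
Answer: $-83053$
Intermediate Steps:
$Y = 3611$ ($Y = 4 - -3607 = 4 + 3607 = 3611$)
$d{\left(18 \right)} Y = \left(-23\right) 3611 = -83053$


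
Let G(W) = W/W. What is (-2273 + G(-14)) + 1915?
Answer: -357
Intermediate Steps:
G(W) = 1
(-2273 + G(-14)) + 1915 = (-2273 + 1) + 1915 = -2272 + 1915 = -357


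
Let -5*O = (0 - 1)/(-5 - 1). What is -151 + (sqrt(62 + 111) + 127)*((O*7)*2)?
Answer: -3154/15 - 7*sqrt(173)/15 ≈ -216.40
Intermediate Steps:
O = -1/30 (O = -(0 - 1)/(5*(-5 - 1)) = -(-1)/(5*(-6)) = -(-1)*(-1)/(5*6) = -1/5*1/6 = -1/30 ≈ -0.033333)
-151 + (sqrt(62 + 111) + 127)*((O*7)*2) = -151 + (sqrt(62 + 111) + 127)*(-1/30*7*2) = -151 + (sqrt(173) + 127)*(-7/30*2) = -151 + (127 + sqrt(173))*(-7/15) = -151 + (-889/15 - 7*sqrt(173)/15) = -3154/15 - 7*sqrt(173)/15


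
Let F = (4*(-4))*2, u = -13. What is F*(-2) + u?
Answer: 51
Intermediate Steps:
F = -32 (F = -16*2 = -32)
F*(-2) + u = -32*(-2) - 13 = 64 - 13 = 51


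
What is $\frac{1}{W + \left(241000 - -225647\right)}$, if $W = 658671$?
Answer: $\frac{1}{1125318} \approx 8.8864 \cdot 10^{-7}$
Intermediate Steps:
$\frac{1}{W + \left(241000 - -225647\right)} = \frac{1}{658671 + \left(241000 - -225647\right)} = \frac{1}{658671 + \left(241000 + 225647\right)} = \frac{1}{658671 + 466647} = \frac{1}{1125318}$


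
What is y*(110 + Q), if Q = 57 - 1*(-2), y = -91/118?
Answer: -15379/118 ≈ -130.33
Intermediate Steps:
y = -91/118 (y = -91*1/118 = -91/118 ≈ -0.77119)
Q = 59 (Q = 57 + 2 = 59)
y*(110 + Q) = -91*(110 + 59)/118 = -91/118*169 = -15379/118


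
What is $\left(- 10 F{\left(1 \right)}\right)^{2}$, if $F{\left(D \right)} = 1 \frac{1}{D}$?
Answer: $100$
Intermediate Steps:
$F{\left(D \right)} = \frac{1}{D}$
$\left(- 10 F{\left(1 \right)}\right)^{2} = \left(- \frac{10}{1}\right)^{2} = \left(\left(-10\right) 1\right)^{2} = \left(-10\right)^{2} = 100$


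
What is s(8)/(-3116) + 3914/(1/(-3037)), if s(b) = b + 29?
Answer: -37039324925/3116 ≈ -1.1887e+7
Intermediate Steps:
s(b) = 29 + b
s(8)/(-3116) + 3914/(1/(-3037)) = (29 + 8)/(-3116) + 3914/(1/(-3037)) = 37*(-1/3116) + 3914/(-1/3037) = -37/3116 + 3914*(-3037) = -37/3116 - 11886818 = -37039324925/3116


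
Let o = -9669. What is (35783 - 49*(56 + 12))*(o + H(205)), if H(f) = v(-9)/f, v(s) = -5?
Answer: -12864549930/41 ≈ -3.1377e+8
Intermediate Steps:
H(f) = -5/f
(35783 - 49*(56 + 12))*(o + H(205)) = (35783 - 49*(56 + 12))*(-9669 - 5/205) = (35783 - 49*68)*(-9669 - 5*1/205) = (35783 - 3332)*(-9669 - 1/41) = 32451*(-396430/41) = -12864549930/41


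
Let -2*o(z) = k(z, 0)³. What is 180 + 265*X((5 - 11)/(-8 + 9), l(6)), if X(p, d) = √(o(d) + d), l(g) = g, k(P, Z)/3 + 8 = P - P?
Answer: 180 + 265*√6918 ≈ 22221.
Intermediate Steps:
k(P, Z) = -24 (k(P, Z) = -24 + 3*(P - P) = -24 + 3*0 = -24 + 0 = -24)
o(z) = 6912 (o(z) = -½*(-24)³ = -½*(-13824) = 6912)
X(p, d) = √(6912 + d)
180 + 265*X((5 - 11)/(-8 + 9), l(6)) = 180 + 265*√(6912 + 6) = 180 + 265*√6918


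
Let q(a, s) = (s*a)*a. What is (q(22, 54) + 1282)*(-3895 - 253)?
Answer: -113729864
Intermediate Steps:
q(a, s) = s*a² (q(a, s) = (a*s)*a = s*a²)
(q(22, 54) + 1282)*(-3895 - 253) = (54*22² + 1282)*(-3895 - 253) = (54*484 + 1282)*(-4148) = (26136 + 1282)*(-4148) = 27418*(-4148) = -113729864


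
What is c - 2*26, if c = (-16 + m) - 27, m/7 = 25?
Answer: 80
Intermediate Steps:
m = 175 (m = 7*25 = 175)
c = 132 (c = (-16 + 175) - 27 = 159 - 27 = 132)
c - 2*26 = 132 - 2*26 = 132 - 52 = 80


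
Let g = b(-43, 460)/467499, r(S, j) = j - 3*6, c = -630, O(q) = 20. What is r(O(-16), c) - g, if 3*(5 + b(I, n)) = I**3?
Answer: -908738534/1402497 ≈ -647.94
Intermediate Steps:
b(I, n) = -5 + I**3/3
r(S, j) = -18 + j (r(S, j) = j - 18 = -18 + j)
g = -79522/1402497 (g = (-5 + (1/3)*(-43)**3)/467499 = (-5 + (1/3)*(-79507))*(1/467499) = (-5 - 79507/3)*(1/467499) = -79522/3*1/467499 = -79522/1402497 ≈ -0.056700)
r(O(-16), c) - g = (-18 - 630) - 1*(-79522/1402497) = -648 + 79522/1402497 = -908738534/1402497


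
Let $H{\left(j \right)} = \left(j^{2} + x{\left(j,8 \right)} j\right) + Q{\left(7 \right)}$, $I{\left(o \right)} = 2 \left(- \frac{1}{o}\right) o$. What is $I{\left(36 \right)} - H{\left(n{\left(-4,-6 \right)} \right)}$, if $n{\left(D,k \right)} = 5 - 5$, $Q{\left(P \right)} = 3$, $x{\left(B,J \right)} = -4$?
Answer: $-5$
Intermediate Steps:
$n{\left(D,k \right)} = 0$
$I{\left(o \right)} = -2$ ($I{\left(o \right)} = - \frac{2}{o} o = -2$)
$H{\left(j \right)} = 3 + j^{2} - 4 j$ ($H{\left(j \right)} = \left(j^{2} - 4 j\right) + 3 = 3 + j^{2} - 4 j$)
$I{\left(36 \right)} - H{\left(n{\left(-4,-6 \right)} \right)} = -2 - \left(3 + 0^{2} - 0\right) = -2 - \left(3 + 0 + 0\right) = -2 - 3 = -5$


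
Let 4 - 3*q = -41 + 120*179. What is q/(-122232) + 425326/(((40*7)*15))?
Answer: 2167435693/21390600 ≈ 101.33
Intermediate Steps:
q = -7145 (q = 4/3 - (-41 + 120*179)/3 = 4/3 - (-41 + 21480)/3 = 4/3 - ⅓*21439 = 4/3 - 21439/3 = -7145)
q/(-122232) + 425326/(((40*7)*15)) = -7145/(-122232) + 425326/(((40*7)*15)) = -7145*(-1/122232) + 425326/((280*15)) = 7145/122232 + 425326/4200 = 7145/122232 + 425326*(1/4200) = 7145/122232 + 212663/2100 = 2167435693/21390600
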